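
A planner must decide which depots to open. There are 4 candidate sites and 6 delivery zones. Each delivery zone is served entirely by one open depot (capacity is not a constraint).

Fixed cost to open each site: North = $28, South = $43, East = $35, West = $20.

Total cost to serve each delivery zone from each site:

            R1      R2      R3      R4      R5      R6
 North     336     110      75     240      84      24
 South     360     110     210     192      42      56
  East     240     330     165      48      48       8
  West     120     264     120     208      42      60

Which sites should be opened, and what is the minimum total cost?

For any fixed open set, each delivery zone goes to its cheapest open site; total = fixed + service.
{North, East, West}: R1→West 120, R2→North 110, R3→North 75, R4→East 48, R5→West 42, R6→East 8. Service 403; fixed 83; total 486.
{North, South, East, West}: service 403 + fixed 126 = 529
{South, East, West}: service 448 + fixed 98 = 546
{West}: R1→West 120, R2→West 264, R3→West 120, R4→West 208, R5→West 42, R6→West 60. Service 814; fixed 20; total 834.
No other subset beats 486.

Open North, East and West; minimum total cost 486.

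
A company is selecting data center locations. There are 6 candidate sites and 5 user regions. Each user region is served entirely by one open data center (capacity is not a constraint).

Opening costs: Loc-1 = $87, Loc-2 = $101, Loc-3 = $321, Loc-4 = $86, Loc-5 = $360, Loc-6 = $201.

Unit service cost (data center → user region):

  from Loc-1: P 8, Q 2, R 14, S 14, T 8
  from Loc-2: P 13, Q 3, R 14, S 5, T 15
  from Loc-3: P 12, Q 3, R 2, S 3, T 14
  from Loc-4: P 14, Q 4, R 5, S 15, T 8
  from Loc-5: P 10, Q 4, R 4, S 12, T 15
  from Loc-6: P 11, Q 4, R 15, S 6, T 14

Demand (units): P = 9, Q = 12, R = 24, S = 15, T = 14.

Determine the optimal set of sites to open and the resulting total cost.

Open Loc-2 and Loc-4; minimum total cost 647.

For any fixed open set, each user region goes to its cheapest open site; total = fixed + service.
{Loc-2, Loc-4}: P→Loc-2 13·9=117, Q→Loc-2 3·12=36, R→Loc-4 5·24=120, S→Loc-2 5·15=75, T→Loc-4 8·14=112. Service 460; fixed 187; total 647.
{Loc-1, Loc-2, Loc-4}: P→Loc-1 8·9=72, Q→Loc-1 2·12=24, R→Loc-4 5·24=120, S→Loc-2 5·15=75, T→Loc-1 8·14=112. Service 403; fixed 274; total 677.
{Loc-1, Loc-3}: P→Loc-1 8·9=72, Q→Loc-1 2·12=24, R→Loc-3 2·24=48, S→Loc-3 3·15=45, T→Loc-1 8·14=112. Service 301; fixed 408; total 709.
{Loc-1, Loc-2, Loc-3, Loc-4, Loc-5, Loc-6}: service 301 + fixed 1156 = 1457
No other subset beats 647.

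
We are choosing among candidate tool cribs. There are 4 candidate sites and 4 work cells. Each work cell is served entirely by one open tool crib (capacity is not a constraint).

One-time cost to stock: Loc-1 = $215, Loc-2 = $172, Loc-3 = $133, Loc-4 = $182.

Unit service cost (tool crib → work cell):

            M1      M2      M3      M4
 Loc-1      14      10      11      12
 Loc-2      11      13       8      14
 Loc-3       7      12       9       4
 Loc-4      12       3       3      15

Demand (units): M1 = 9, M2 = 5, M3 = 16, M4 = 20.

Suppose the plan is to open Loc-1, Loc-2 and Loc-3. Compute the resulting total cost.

Each work cell is assigned to its cheapest site among the open ones.
{Loc-1, Loc-2, Loc-3}: M1→Loc-3 7·9=63, M2→Loc-1 10·5=50, M3→Loc-2 8·16=128, M4→Loc-3 4·20=80. Service 321; fixed 520; total 841.

Total cost: 841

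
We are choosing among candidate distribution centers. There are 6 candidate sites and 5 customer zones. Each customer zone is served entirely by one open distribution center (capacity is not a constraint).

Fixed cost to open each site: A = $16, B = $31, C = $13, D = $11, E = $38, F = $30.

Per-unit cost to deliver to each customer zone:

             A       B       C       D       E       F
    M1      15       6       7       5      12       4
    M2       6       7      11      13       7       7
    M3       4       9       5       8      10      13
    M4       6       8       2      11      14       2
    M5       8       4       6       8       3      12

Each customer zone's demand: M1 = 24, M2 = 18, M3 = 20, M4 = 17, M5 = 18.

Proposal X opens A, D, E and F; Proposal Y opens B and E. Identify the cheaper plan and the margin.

Proposal X is cheaper by 242.

Proposal X: {A, D, E, F}: M1→F 4·24=96, M2→A 6·18=108, M3→A 4·20=80, M4→F 2·17=34, M5→E 3·18=54. Service 372; fixed 95; total 467.
Proposal Y: {B, E}: M1→B 6·24=144, M2→B 7·18=126, M3→B 9·20=180, M4→B 8·17=136, M5→E 3·18=54. Service 640; fixed 69; total 709.
Difference: |467 − 709| = 242.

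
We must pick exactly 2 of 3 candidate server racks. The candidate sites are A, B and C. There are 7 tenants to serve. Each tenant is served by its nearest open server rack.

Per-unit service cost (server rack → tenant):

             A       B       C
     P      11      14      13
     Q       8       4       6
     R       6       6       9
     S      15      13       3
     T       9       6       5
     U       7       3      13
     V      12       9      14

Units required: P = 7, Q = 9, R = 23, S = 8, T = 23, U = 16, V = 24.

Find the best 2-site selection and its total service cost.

With exactly 2 open, each tenant uses its cheapest among the chosen.
{B, C}: P→C 13·7=91, Q→B 4·9=36, R→B 6·23=138, S→C 3·8=24, T→C 5·23=115, U→B 3·16=48, V→B 9·24=216. Service cost 668.
{A, B}: service cost 757
{A, C}: service cost 808
Among all 3 size-2 choices, {B, C} is lowest.

Choose B and C; total service cost 668.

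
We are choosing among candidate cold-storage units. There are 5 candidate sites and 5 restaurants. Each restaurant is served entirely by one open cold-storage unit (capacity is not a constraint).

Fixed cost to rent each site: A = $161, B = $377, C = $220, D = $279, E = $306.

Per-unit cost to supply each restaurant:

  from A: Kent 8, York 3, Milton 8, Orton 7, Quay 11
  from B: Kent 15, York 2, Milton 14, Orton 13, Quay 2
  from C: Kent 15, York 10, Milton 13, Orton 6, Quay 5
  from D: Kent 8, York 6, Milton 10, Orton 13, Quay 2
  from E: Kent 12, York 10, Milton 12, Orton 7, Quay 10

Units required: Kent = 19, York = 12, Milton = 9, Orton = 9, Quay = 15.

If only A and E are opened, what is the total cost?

Total cost: 940

Each restaurant is assigned to its cheapest site among the open ones.
{A, E}: Kent→A 8·19=152, York→A 3·12=36, Milton→A 8·9=72, Orton→A 7·9=63, Quay→E 10·15=150. Service 473; fixed 467; total 940.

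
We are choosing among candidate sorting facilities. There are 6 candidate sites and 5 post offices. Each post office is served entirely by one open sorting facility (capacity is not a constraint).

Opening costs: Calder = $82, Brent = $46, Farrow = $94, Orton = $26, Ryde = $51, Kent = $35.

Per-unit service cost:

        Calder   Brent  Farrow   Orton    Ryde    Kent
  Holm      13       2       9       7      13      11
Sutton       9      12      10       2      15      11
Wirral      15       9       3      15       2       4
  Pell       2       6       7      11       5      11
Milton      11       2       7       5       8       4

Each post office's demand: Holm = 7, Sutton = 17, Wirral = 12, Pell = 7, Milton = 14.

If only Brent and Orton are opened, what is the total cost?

Total cost: 298

Each post office is assigned to its cheapest site among the open ones.
{Brent, Orton}: Holm→Brent 2·7=14, Sutton→Orton 2·17=34, Wirral→Brent 9·12=108, Pell→Brent 6·7=42, Milton→Brent 2·14=28. Service 226; fixed 72; total 298.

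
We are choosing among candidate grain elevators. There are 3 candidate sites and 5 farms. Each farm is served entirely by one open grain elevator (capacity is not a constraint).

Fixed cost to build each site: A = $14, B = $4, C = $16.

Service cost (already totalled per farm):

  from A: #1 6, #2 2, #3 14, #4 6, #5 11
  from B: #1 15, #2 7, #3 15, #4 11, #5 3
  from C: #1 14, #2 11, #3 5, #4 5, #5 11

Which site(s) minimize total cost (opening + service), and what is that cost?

For any fixed open set, each farm goes to its cheapest open site; total = fixed + service.
{A, B}: #1→A 6, #2→A 2, #3→A 14, #4→A 6, #5→B 3. Service 31; fixed 18; total 49.
{A}: #1→A 6, #2→A 2, #3→A 14, #4→A 6, #5→A 11. Service 39; fixed 14; total 53.
{B, C}: #1→C 14, #2→B 7, #3→C 5, #4→C 5, #5→B 3. Service 34; fixed 20; total 54.
{A, B, C}: service 21 + fixed 34 = 55
(All 7 nonempty subsets were checked; A and B is lowest.)

Open A and B; minimum total cost 49.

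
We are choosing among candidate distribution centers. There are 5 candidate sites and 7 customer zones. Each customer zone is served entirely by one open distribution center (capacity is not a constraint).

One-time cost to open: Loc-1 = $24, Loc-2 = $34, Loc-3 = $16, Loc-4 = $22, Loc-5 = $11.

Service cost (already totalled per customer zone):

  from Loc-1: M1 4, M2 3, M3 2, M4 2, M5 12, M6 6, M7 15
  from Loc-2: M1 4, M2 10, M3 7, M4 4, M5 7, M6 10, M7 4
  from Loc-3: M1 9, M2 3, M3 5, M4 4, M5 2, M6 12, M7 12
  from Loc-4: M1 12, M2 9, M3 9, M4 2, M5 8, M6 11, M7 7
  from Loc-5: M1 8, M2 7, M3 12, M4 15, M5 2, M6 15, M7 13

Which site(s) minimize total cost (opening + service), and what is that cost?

Open Loc-3 only; minimum total cost 63.

For any fixed open set, each customer zone goes to its cheapest open site; total = fixed + service.
{Loc-3}: M1→Loc-3 9, M2→Loc-3 3, M3→Loc-3 5, M4→Loc-3 4, M5→Loc-3 2, M6→Loc-3 12, M7→Loc-3 12. Service 47; fixed 16; total 63.
{Loc-1, Loc-5}: M1→Loc-1 4, M2→Loc-1 3, M3→Loc-1 2, M4→Loc-1 2, M5→Loc-5 2, M6→Loc-1 6, M7→Loc-5 13. Service 32; fixed 35; total 67.
{Loc-1}: M1→Loc-1 4, M2→Loc-1 3, M3→Loc-1 2, M4→Loc-1 2, M5→Loc-1 12, M6→Loc-1 6, M7→Loc-1 15. Service 44; fixed 24; total 68.
{Loc-1, Loc-2, Loc-3, Loc-4, Loc-5}: service 23 + fixed 107 = 130
No other subset beats 63.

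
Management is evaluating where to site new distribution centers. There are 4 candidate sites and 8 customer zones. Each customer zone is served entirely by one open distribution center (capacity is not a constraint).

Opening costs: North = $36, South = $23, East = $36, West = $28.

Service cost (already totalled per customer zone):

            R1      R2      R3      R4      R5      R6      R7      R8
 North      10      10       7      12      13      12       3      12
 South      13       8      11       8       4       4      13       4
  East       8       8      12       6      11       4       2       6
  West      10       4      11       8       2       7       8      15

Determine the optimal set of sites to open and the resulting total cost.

Open South only; minimum total cost 88.

For any fixed open set, each customer zone goes to its cheapest open site; total = fixed + service.
{South}: R1→South 13, R2→South 8, R3→South 11, R4→South 8, R5→South 4, R6→South 4, R7→South 13, R8→South 4. Service 65; fixed 23; total 88.
{East}: service 57 + fixed 36 = 93
{West}: R1→West 10, R2→West 4, R3→West 11, R4→West 8, R5→West 2, R6→West 7, R7→West 8, R8→West 15. Service 65; fixed 28; total 93.
{North, South, East, West}: service 37 + fixed 123 = 160
(All 15 nonempty subsets were checked; South only is lowest.)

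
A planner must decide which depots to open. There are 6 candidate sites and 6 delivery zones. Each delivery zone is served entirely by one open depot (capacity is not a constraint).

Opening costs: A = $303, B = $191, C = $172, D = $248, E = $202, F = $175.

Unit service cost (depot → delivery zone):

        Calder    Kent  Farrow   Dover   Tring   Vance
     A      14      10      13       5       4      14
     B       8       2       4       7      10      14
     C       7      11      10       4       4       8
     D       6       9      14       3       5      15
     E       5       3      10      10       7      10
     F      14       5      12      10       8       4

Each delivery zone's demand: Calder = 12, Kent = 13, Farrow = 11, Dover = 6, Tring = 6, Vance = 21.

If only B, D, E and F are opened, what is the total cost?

Total cost: 1078

Each delivery zone is assigned to its cheapest site among the open ones.
{B, D, E, F}: Calder→E 5·12=60, Kent→B 2·13=26, Farrow→B 4·11=44, Dover→D 3·6=18, Tring→D 5·6=30, Vance→F 4·21=84. Service 262; fixed 816; total 1078.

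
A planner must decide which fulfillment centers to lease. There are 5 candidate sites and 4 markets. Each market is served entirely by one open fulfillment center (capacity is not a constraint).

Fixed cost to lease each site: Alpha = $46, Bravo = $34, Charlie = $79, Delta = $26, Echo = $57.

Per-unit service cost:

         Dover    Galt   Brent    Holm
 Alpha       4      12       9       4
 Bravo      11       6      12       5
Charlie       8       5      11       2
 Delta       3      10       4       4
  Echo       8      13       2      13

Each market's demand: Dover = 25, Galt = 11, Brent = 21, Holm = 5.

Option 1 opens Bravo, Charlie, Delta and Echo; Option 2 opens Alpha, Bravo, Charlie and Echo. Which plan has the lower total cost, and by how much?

Option 1: {Bravo, Charlie, Delta, Echo}: Dover→Delta 3·25=75, Galt→Charlie 5·11=55, Brent→Echo 2·21=42, Holm→Charlie 2·5=10. Service 182; fixed 196; total 378.
Option 2: {Alpha, Bravo, Charlie, Echo}: Dover→Alpha 4·25=100, Galt→Charlie 5·11=55, Brent→Echo 2·21=42, Holm→Charlie 2·5=10. Service 207; fixed 216; total 423.
Difference: |378 − 423| = 45.

Option 1 is cheaper by 45.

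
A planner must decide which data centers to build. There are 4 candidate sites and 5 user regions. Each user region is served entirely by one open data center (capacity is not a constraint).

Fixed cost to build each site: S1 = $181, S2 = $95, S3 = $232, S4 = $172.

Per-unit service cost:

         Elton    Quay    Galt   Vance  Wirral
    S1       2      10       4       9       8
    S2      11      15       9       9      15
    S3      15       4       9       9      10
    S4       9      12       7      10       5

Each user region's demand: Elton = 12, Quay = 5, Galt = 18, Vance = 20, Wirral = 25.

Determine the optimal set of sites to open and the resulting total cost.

For any fixed open set, each user region goes to its cheapest open site; total = fixed + service.
{S1}: Elton→S1 2·12=24, Quay→S1 10·5=50, Galt→S1 4·18=72, Vance→S1 9·20=180, Wirral→S1 8·25=200. Service 526; fixed 181; total 707.
{S4}: service 619 + fixed 172 = 791
{S1, S2}: Elton→S1 2·12=24, Quay→S1 10·5=50, Galt→S1 4·18=72, Vance→S1 9·20=180, Wirral→S1 8·25=200. Service 526; fixed 276; total 802.
{S1, S2, S3, S4}: Elton→S1 2·12=24, Quay→S3 4·5=20, Galt→S1 4·18=72, Vance→S1 9·20=180, Wirral→S4 5·25=125. Service 421; fixed 680; total 1101.
No other subset beats 707.

Open S1 only; minimum total cost 707.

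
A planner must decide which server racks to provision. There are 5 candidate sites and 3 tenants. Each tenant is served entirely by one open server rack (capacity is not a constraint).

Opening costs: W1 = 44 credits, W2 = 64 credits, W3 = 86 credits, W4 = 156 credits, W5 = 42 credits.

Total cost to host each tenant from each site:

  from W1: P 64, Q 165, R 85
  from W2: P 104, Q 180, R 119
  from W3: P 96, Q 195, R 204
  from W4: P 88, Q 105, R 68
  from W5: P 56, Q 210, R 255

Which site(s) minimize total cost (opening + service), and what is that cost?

Open W1 only; minimum total cost 358.

For any fixed open set, each tenant goes to its cheapest open site; total = fixed + service.
{W1}: P→W1 64, Q→W1 165, R→W1 85. Service 314; fixed 44; total 358.
{W1, W5}: service 306 + fixed 86 = 392
{W4}: P→W4 88, Q→W4 105, R→W4 68. Service 261; fixed 156; total 417.
{W1, W2, W3, W4, W5}: P→W5 56, Q→W4 105, R→W4 68. Service 229; fixed 392; total 621.
No other subset beats 358.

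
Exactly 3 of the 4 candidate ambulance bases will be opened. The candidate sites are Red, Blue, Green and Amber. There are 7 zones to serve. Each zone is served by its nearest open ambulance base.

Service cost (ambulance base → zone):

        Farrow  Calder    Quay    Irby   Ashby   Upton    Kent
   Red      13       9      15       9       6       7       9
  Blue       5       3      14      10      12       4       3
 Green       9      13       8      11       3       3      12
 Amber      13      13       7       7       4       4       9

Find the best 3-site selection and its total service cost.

With exactly 3 open, each zone uses its cheapest among the chosen.
{Blue, Green, Amber}: Farrow→Blue 5, Calder→Blue 3, Quay→Amber 7, Irby→Amber 7, Ashby→Green 3, Upton→Green 3, Kent→Blue 3. Service cost 31.
{Red, Blue, Amber}: service cost 33
{Red, Blue, Green}: service cost 34
Among all 4 size-3 choices, {Blue, Green, Amber} is lowest.

Choose Blue, Green and Amber; total service cost 31.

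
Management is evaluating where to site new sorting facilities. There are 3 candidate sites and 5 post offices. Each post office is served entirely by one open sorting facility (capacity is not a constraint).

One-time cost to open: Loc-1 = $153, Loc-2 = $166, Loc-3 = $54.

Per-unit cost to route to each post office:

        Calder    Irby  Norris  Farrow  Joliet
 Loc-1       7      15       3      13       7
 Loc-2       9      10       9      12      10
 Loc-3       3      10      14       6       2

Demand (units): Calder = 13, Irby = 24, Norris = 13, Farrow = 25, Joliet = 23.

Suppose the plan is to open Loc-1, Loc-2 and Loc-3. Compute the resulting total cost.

Each post office is assigned to its cheapest site among the open ones.
{Loc-1, Loc-2, Loc-3}: Calder→Loc-3 3·13=39, Irby→Loc-2 10·24=240, Norris→Loc-1 3·13=39, Farrow→Loc-3 6·25=150, Joliet→Loc-3 2·23=46. Service 514; fixed 373; total 887.

Total cost: 887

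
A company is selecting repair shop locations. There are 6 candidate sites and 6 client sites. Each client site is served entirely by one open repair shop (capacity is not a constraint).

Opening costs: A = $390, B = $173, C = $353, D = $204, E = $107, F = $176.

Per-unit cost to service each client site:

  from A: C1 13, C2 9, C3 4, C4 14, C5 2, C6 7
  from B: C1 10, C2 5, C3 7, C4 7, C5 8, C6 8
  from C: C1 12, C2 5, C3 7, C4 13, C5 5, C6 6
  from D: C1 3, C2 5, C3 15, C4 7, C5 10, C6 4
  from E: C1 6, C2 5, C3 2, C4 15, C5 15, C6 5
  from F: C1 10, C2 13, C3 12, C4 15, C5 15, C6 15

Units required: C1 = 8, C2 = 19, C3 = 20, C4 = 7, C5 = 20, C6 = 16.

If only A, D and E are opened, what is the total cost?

Total cost: 1013

Each client site is assigned to its cheapest site among the open ones.
{A, D, E}: C1→D 3·8=24, C2→D 5·19=95, C3→E 2·20=40, C4→D 7·7=49, C5→A 2·20=40, C6→D 4·16=64. Service 312; fixed 701; total 1013.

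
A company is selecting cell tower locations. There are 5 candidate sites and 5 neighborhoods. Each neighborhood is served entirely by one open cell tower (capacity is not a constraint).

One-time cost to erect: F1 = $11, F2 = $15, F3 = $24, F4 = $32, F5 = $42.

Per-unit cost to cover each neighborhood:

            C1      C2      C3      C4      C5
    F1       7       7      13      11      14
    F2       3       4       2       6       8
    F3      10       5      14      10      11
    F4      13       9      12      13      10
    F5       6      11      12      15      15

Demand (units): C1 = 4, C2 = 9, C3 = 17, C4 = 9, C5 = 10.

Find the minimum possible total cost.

Minimum total cost: 231

For any fixed open set, each neighborhood goes to its cheapest open site; total = fixed + service.
{F2}: C1→F2 3·4=12, C2→F2 4·9=36, C3→F2 2·17=34, C4→F2 6·9=54, C5→F2 8·10=80. Service 216; fixed 15; total 231.
{F1, F2}: C1→F2 3·4=12, C2→F2 4·9=36, C3→F2 2·17=34, C4→F2 6·9=54, C5→F2 8·10=80. Service 216; fixed 26; total 242.
{F2, F3}: service 216 + fixed 39 = 255
{F1, F2, F3, F4, F5}: service 216 + fixed 124 = 340
No other subset beats 231.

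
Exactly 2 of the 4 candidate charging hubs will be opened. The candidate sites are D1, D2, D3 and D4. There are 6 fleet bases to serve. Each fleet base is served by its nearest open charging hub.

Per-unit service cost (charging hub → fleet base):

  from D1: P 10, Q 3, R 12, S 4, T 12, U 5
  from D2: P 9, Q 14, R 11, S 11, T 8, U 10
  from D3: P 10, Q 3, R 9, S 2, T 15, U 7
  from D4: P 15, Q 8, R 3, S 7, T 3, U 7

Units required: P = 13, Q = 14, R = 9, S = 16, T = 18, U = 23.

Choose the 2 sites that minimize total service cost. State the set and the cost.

Choose D1 and D4; total service cost 432.

With exactly 2 open, each fleet base uses its cheapest among the chosen.
{D1, D4}: P→D1 10·13=130, Q→D1 3·14=42, R→D4 3·9=27, S→D1 4·16=64, T→D4 3·18=54, U→D1 5·23=115. Service cost 432.
{D3, D4}: service cost 446
{D2, D3}: service cost 577
Among all 6 size-2 choices, {D1, D4} is lowest.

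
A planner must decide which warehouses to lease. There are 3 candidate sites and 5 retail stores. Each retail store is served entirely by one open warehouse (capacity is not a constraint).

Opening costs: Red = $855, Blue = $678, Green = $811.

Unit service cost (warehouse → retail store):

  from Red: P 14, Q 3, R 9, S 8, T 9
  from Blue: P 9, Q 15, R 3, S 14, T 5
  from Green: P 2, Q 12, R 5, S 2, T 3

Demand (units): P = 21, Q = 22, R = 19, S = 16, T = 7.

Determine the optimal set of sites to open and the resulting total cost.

For any fixed open set, each retail store goes to its cheapest open site; total = fixed + service.
{Green}: P→Green 2·21=42, Q→Green 12·22=264, R→Green 5·19=95, S→Green 2·16=32, T→Green 3·7=21. Service 454; fixed 811; total 1265.
{Blue}: service 835 + fixed 678 = 1513
{Red}: service 722 + fixed 855 = 1577
{Red, Blue, Green}: P→Green 2·21=42, Q→Red 3·22=66, R→Blue 3·19=57, S→Green 2·16=32, T→Green 3·7=21. Service 218; fixed 2344; total 2562.
No other subset beats 1265.

Open Green only; minimum total cost 1265.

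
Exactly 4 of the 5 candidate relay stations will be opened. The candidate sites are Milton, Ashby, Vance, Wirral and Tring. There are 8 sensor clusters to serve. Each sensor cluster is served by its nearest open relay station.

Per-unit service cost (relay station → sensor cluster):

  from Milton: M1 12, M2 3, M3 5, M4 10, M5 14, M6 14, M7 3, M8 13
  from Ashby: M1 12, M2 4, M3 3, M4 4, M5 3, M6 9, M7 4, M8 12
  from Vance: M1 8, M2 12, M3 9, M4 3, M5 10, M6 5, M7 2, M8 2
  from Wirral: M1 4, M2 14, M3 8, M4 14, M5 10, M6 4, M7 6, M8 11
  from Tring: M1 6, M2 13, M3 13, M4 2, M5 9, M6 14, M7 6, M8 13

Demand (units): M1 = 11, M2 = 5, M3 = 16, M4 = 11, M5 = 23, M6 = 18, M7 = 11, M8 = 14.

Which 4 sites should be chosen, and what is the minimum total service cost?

With exactly 4 open, each sensor cluster uses its cheapest among the chosen.
{Ashby, Vance, Wirral, Tring}: M1→Wirral 4·11=44, M2→Ashby 4·5=20, M3→Ashby 3·16=48, M4→Tring 2·11=22, M5→Ashby 3·23=69, M6→Wirral 4·18=72, M7→Vance 2·11=22, M8→Vance 2·14=28. Service cost 325.
{Milton, Ashby, Vance, Wirral}: service cost 331
{Milton, Ashby, Vance, Tring}: service cost 360
Among all 5 size-4 choices, {Ashby, Vance, Wirral, Tring} is lowest.

Choose Ashby, Vance, Wirral and Tring; total service cost 325.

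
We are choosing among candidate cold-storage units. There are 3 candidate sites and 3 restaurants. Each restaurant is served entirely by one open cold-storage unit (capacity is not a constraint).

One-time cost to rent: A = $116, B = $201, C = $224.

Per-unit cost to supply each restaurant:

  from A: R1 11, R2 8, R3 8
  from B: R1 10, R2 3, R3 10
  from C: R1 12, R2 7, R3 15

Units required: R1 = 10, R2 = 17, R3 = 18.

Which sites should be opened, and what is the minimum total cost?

Open A only; minimum total cost 506.

For any fixed open set, each restaurant goes to its cheapest open site; total = fixed + service.
{A}: R1→A 11·10=110, R2→A 8·17=136, R3→A 8·18=144. Service 390; fixed 116; total 506.
{B}: service 331 + fixed 201 = 532
{A, B}: R1→B 10·10=100, R2→B 3·17=51, R3→A 8·18=144. Service 295; fixed 317; total 612.
{A, B, C}: R1→B 10·10=100, R2→B 3·17=51, R3→A 8·18=144. Service 295; fixed 541; total 836.
No other subset beats 506.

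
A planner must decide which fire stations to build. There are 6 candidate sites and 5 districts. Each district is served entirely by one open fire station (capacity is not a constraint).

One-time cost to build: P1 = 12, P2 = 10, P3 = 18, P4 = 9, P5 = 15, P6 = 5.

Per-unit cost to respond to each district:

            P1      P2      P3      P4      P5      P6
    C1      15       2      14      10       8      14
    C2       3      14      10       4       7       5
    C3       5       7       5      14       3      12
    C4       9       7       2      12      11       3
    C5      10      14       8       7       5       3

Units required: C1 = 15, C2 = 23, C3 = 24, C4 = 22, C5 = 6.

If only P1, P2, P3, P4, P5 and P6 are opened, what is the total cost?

Total cost: 302

Each district is assigned to its cheapest site among the open ones.
{P1, P2, P3, P4, P5, P6}: C1→P2 2·15=30, C2→P1 3·23=69, C3→P5 3·24=72, C4→P3 2·22=44, C5→P6 3·6=18. Service 233; fixed 69; total 302.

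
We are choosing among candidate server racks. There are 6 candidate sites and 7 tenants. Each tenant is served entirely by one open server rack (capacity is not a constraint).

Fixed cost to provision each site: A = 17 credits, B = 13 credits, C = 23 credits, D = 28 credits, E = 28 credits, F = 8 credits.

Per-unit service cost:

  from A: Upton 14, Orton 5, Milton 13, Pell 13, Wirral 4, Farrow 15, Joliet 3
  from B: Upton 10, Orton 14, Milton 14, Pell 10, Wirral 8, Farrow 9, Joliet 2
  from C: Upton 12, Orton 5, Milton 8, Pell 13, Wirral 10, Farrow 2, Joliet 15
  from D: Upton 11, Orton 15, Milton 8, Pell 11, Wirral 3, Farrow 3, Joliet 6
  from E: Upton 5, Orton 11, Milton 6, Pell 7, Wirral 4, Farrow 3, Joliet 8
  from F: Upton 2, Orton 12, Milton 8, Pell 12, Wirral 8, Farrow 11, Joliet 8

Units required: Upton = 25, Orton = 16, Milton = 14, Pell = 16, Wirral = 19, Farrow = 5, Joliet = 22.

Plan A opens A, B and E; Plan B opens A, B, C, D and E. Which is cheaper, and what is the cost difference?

Plan A is cheaper by 27.

Plan A: {A, B, E}: Upton→E 5·25=125, Orton→A 5·16=80, Milton→E 6·14=84, Pell→E 7·16=112, Wirral→A 4·19=76, Farrow→E 3·5=15, Joliet→B 2·22=44. Service 536; fixed 58; total 594.
Plan B: {A, B, C, D, E}: Upton→E 5·25=125, Orton→A 5·16=80, Milton→E 6·14=84, Pell→E 7·16=112, Wirral→D 3·19=57, Farrow→C 2·5=10, Joliet→B 2·22=44. Service 512; fixed 109; total 621.
Difference: |594 − 621| = 27.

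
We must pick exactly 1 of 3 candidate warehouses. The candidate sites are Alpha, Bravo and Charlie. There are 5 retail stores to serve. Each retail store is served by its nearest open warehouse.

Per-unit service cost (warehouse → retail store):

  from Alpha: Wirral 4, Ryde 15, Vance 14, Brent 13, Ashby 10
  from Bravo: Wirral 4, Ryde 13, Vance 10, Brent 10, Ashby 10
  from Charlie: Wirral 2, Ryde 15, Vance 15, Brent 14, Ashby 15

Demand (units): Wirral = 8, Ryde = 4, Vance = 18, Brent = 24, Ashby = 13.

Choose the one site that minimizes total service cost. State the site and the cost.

With exactly 1 open, each retail store uses its cheapest among the chosen.
{Bravo}: Wirral→Bravo 4·8=32, Ryde→Bravo 13·4=52, Vance→Bravo 10·18=180, Brent→Bravo 10·24=240, Ashby→Bravo 10·13=130. Service cost 634.
{Alpha}: service cost 786
{Charlie}: service cost 877
Among all 3 size-1 choices, {Bravo} is lowest.

Choose Bravo only; total service cost 634.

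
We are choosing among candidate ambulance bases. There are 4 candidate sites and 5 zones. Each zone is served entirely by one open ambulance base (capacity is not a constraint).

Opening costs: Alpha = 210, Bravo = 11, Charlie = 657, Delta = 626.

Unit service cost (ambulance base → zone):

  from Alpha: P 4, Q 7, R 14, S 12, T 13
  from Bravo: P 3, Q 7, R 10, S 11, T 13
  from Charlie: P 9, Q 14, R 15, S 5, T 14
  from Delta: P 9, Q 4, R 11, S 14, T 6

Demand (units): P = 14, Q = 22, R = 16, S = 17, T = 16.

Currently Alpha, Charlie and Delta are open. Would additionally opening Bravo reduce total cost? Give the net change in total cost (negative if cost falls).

Current service cost with {Alpha, Charlie, Delta}: 501.
Adding Bravo: each zone re-picks its cheapest; new service cost 471, saving 30.
Extra fixed cost: 11. Net change = 11 − 30 = -19.
(Totals: 1994 → 1975.)

Yes — net change −19 (cost falls by 19).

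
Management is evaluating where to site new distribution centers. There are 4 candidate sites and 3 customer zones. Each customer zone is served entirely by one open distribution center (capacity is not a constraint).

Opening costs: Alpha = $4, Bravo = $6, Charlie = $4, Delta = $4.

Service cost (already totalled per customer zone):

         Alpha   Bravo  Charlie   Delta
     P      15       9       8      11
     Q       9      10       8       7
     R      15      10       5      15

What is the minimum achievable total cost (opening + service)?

Minimum total cost: 25

For any fixed open set, each customer zone goes to its cheapest open site; total = fixed + service.
{Charlie}: P→Charlie 8, Q→Charlie 8, R→Charlie 5. Service 21; fixed 4; total 25.
{Charlie, Delta}: service 20 + fixed 8 = 28
{Alpha, Charlie}: P→Charlie 8, Q→Charlie 8, R→Charlie 5. Service 21; fixed 8; total 29.
{Alpha, Bravo, Charlie, Delta}: P→Charlie 8, Q→Delta 7, R→Charlie 5. Service 20; fixed 18; total 38.
No other subset beats 25.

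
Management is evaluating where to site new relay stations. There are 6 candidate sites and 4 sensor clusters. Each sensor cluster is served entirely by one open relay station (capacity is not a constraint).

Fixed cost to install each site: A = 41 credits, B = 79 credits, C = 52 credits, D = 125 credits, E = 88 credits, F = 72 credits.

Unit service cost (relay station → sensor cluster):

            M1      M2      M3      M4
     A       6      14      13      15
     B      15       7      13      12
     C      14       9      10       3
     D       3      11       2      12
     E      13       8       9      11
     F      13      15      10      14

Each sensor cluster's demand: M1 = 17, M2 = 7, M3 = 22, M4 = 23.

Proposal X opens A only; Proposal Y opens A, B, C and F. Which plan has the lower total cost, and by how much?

Proposal Y is cheaper by 188.

Proposal X: {A}: M1→A 6·17=102, M2→A 14·7=98, M3→A 13·22=286, M4→A 15·23=345. Service 831; fixed 41; total 872.
Proposal Y: {A, B, C, F}: M1→A 6·17=102, M2→B 7·7=49, M3→C 10·22=220, M4→C 3·23=69. Service 440; fixed 244; total 684.
Difference: |872 − 684| = 188.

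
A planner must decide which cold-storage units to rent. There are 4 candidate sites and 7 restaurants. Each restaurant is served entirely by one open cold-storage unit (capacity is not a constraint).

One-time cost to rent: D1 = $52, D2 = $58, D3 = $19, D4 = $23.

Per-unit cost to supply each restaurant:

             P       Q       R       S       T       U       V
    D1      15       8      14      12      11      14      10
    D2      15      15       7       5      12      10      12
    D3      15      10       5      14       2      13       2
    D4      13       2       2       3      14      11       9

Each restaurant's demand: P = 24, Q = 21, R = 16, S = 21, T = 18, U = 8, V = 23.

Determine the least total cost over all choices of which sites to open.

Minimum total cost: 661

For any fixed open set, each restaurant goes to its cheapest open site; total = fixed + service.
{D3, D4}: P→D4 13·24=312, Q→D4 2·21=42, R→D4 2·16=32, S→D4 3·21=63, T→D3 2·18=36, U→D4 11·8=88, V→D3 2·23=46. Service 619; fixed 42; total 661.
{D2, D3, D4}: P→D4 13·24=312, Q→D4 2·21=42, R→D4 2·16=32, S→D4 3·21=63, T→D3 2·18=36, U→D2 10·8=80, V→D3 2·23=46. Service 611; fixed 100; total 711.
{D1, D3, D4}: service 619 + fixed 94 = 713
{D1, D2, D3, D4}: service 611 + fixed 152 = 763
No other subset beats 661.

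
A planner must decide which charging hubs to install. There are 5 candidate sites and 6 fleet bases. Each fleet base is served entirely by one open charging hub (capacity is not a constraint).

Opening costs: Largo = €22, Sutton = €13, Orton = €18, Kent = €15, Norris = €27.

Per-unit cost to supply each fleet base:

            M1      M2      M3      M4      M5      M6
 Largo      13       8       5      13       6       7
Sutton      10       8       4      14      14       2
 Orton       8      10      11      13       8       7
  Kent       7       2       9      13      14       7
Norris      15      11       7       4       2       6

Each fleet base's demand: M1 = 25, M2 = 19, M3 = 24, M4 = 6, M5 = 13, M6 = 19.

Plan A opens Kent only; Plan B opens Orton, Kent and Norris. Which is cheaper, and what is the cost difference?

Plan A: {Kent}: M1→Kent 7·25=175, M2→Kent 2·19=38, M3→Kent 9·24=216, M4→Kent 13·6=78, M5→Kent 14·13=182, M6→Kent 7·19=133. Service 822; fixed 15; total 837.
Plan B: {Orton, Kent, Norris}: M1→Kent 7·25=175, M2→Kent 2·19=38, M3→Norris 7·24=168, M4→Norris 4·6=24, M5→Norris 2·13=26, M6→Norris 6·19=114. Service 545; fixed 60; total 605.
Difference: |837 − 605| = 232.

Plan B is cheaper by 232.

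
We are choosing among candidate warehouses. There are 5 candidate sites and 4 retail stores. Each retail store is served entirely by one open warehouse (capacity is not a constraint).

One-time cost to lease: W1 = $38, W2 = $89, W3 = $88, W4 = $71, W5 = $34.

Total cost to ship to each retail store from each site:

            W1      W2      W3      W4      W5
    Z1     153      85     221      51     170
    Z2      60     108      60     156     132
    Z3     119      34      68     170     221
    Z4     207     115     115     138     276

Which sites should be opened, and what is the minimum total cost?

For any fixed open set, each retail store goes to its cheapest open site; total = fixed + service.
{W1, W2}: Z1→W2 85, Z2→W1 60, Z3→W2 34, Z4→W2 115. Service 294; fixed 127; total 421.
{W2}: service 342 + fixed 89 = 431
{W3, W4}: service 294 + fixed 159 = 453
{W1, W2, W3, W4, W5}: service 260 + fixed 320 = 580
No other subset beats 421.

Open W1 and W2; minimum total cost 421.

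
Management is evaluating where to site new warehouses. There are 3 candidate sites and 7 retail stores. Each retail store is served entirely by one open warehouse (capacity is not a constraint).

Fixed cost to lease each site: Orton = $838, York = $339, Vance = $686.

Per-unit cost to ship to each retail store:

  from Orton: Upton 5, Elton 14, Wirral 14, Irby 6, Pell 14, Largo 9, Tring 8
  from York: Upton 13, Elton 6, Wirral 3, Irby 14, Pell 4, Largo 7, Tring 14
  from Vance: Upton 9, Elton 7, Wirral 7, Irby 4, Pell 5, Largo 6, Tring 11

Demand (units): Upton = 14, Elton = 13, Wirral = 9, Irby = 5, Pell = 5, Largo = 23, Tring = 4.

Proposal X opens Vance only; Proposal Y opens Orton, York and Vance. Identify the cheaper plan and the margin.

Proposal X: {Vance}: Upton→Vance 9·14=126, Elton→Vance 7·13=91, Wirral→Vance 7·9=63, Irby→Vance 4·5=20, Pell→Vance 5·5=25, Largo→Vance 6·23=138, Tring→Vance 11·4=44. Service 507; fixed 686; total 1193.
Proposal Y: {Orton, York, Vance}: Upton→Orton 5·14=70, Elton→York 6·13=78, Wirral→York 3·9=27, Irby→Vance 4·5=20, Pell→York 4·5=20, Largo→Vance 6·23=138, Tring→Orton 8·4=32. Service 385; fixed 1863; total 2248.
Difference: |1193 − 2248| = 1055.

Proposal X is cheaper by 1055.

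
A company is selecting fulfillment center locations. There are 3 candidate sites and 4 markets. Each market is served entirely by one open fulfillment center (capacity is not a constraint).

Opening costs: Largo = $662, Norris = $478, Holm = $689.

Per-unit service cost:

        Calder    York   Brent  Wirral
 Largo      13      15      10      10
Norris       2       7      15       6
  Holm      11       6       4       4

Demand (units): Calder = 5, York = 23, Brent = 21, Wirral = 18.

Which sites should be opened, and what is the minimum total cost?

Open Holm only; minimum total cost 1038.

For any fixed open set, each market goes to its cheapest open site; total = fixed + service.
{Holm}: Calder→Holm 11·5=55, York→Holm 6·23=138, Brent→Holm 4·21=84, Wirral→Holm 4·18=72. Service 349; fixed 689; total 1038.
{Norris}: service 594 + fixed 478 = 1072
{Largo}: service 800 + fixed 662 = 1462
{Largo, Norris, Holm}: service 304 + fixed 1829 = 2133
(All 7 nonempty subsets were checked; Holm only is lowest.)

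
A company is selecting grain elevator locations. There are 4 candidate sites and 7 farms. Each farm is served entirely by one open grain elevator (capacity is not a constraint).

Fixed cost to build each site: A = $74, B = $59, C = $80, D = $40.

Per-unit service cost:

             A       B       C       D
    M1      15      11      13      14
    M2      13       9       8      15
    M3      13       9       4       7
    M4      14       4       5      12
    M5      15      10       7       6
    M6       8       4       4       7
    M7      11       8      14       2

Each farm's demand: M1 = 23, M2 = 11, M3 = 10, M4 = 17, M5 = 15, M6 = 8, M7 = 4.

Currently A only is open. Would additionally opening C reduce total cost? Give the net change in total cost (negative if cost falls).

Yes — net change −416 (cost falls by 416).

Current service cost with {A}: 1189.
Adding C: each farm re-picks its cheapest; new service cost 693, saving 496.
Extra fixed cost: 80. Net change = 80 − 496 = -416.
(Totals: 1263 → 847.)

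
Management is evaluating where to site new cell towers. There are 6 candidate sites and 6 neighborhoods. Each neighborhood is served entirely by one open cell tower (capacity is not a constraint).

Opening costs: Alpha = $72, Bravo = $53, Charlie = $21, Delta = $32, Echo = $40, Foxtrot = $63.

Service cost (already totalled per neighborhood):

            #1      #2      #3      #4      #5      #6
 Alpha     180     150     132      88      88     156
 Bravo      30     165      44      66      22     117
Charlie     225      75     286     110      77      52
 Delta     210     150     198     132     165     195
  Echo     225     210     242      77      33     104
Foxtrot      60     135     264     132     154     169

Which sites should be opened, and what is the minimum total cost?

Open Bravo and Charlie; minimum total cost 363.

For any fixed open set, each neighborhood goes to its cheapest open site; total = fixed + service.
{Bravo, Charlie}: #1→Bravo 30, #2→Charlie 75, #3→Bravo 44, #4→Bravo 66, #5→Bravo 22, #6→Charlie 52. Service 289; fixed 74; total 363.
{Bravo, Charlie, Delta}: #1→Bravo 30, #2→Charlie 75, #3→Bravo 44, #4→Bravo 66, #5→Bravo 22, #6→Charlie 52. Service 289; fixed 106; total 395.
{Bravo, Charlie, Echo}: service 289 + fixed 114 = 403
{Alpha, Bravo, Charlie, Delta, Echo, Foxtrot}: #1→Bravo 30, #2→Charlie 75, #3→Bravo 44, #4→Bravo 66, #5→Bravo 22, #6→Charlie 52. Service 289; fixed 281; total 570.
No other subset beats 363.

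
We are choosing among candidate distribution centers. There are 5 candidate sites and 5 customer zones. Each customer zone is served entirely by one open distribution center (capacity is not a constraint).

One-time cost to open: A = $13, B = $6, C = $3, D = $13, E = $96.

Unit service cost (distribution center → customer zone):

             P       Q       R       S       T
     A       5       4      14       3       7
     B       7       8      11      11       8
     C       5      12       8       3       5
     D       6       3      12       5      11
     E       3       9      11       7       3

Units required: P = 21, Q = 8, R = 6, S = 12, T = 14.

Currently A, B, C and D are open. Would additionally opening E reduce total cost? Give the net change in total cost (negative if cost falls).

Current service cost with {A, B, C, D}: 283.
Adding E: each customer zone re-picks its cheapest; new service cost 213, saving 70.
Extra fixed cost: 96. Net change = 96 − 70 = 26.
(Totals: 318 → 344.)

No — net change +26 (cost rises by 26).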